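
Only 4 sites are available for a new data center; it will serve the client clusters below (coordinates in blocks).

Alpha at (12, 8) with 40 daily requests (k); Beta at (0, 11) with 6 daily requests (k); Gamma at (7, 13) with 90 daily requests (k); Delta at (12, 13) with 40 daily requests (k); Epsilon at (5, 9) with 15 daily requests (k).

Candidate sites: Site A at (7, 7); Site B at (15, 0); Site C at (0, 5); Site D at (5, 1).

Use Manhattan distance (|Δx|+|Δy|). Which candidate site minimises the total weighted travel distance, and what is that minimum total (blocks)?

Total weighted distance at each candidate:
  Site A (7, 7): total = 1346
  Site B (15, 0): total = 3411
  Site C (0, 5): total = 2921
  Site D (5, 1): total = 2790
Minimum is at Site A with total 1346 blocks.

Site A, total 1346 blocks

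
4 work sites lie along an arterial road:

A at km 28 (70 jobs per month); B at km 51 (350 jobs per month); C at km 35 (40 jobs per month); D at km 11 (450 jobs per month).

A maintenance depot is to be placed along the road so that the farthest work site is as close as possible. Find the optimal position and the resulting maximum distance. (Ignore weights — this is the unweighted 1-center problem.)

location 31, max distance 20

The 1-center on a line is the midpoint of the two extreme points: leftmost at 11, rightmost at 51.
Optimal location = (11 + 51)/2 = 31; maximum distance = (51 − 11)/2 = 20.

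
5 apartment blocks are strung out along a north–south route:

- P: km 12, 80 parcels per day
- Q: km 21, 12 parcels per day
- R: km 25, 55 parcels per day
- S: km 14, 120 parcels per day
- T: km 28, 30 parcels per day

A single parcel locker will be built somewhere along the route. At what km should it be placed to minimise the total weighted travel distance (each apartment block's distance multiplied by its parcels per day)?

x = 14

For a sum of weighted absolute distances on a line, the optimum is the weighted median (not the mean). Total weight W = 297; half-weight = 148.5.
Sort by position and accumulate weight:
  km 12 (P, w=80) → cum 80
  km 14 (S, w=120) → cum 200  ≥ 148.5 → median here
  km 21 (Q, w=12) → cum 212
  km 25 (R, w=55) → cum 267
  km 28 (T, w=30) → cum 297
Optimal location: km 14.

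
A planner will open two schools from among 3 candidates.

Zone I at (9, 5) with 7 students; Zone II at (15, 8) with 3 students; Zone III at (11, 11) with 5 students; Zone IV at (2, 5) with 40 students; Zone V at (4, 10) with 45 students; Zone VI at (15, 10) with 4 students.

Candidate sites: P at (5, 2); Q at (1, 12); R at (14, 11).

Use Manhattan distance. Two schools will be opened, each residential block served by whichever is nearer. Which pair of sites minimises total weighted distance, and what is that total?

{Q, R}, total 657

Evaluate every pair (each demand assigned to the nearer of the two):
  {Q, R}: total = 657
  {P, Q}: total = 681
  {P, R}: total = 729
Best pair: {Q, R} with total 657.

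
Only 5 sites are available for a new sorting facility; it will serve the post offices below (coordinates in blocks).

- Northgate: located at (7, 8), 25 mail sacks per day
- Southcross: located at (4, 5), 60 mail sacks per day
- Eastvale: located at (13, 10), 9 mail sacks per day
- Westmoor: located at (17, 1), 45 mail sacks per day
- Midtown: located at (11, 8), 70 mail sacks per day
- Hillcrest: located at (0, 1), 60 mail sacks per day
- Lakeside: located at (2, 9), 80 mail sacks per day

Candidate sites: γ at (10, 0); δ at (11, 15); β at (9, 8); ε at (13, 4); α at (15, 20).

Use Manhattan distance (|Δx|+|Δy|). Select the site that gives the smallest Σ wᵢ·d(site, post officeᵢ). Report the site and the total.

β, total 2999 blocks

Total weighted distance at each candidate:
  γ (10, 0): total = 4062
  δ (11, 15): total = 5448
  β (9, 8): total = 2999
  ε (13, 4): total = 3879
  α (15, 20): total = 8193
Minimum is at β with total 2999 blocks.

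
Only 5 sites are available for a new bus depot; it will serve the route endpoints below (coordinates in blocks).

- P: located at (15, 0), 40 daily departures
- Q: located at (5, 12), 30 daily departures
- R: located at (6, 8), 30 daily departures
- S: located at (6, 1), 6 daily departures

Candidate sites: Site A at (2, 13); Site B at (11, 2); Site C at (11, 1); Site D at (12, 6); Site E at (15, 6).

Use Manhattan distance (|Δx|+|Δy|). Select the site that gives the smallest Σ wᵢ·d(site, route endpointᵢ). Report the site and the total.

Total weighted distance at each candidate:
  Site A (2, 13): total = 1526
  Site B (11, 2): total = 1086
  Site C (11, 1): total = 1100
  Site D (12, 6): total = 1056
  Site E (15, 6): total = 1134
Minimum is at Site D with total 1056 blocks.

Site D, total 1056 blocks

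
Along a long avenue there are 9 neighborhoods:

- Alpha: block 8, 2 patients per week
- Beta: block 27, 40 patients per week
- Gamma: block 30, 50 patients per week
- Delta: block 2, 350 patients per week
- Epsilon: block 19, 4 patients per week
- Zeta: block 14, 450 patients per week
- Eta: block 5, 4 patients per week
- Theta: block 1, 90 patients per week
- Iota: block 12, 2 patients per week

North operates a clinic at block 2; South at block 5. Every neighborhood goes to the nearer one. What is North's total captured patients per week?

The indifferent point is the midpoint (2+5)/2 = 3.5; neighborhoods left of it (closer to North at 2) go to North, those right go to South.
  Theta at 1 (w=90) → North
  Delta at 2 (w=350) → North
  Eta at 5 (w=4) → South
  Alpha at 8 (w=2) → South
  Iota at 12 (w=2) → South
  Zeta at 14 (w=450) → South
  Epsilon at 19 (w=4) → South
  Beta at 27 (w=40) → South
  Gamma at 30 (w=50) → South
North captures 440; South captures 552.

440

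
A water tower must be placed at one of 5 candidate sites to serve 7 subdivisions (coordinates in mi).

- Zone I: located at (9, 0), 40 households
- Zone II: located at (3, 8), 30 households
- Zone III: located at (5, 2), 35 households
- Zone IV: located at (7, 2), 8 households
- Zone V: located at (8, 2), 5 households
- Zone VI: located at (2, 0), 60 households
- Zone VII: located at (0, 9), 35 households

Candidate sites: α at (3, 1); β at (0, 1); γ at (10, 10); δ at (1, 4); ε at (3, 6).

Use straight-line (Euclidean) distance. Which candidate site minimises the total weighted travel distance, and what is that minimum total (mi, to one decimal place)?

Total weighted distance at each candidate:
  α (3, 1): total = 973.9
  β (0, 1): total = 1280.2
  γ (10, 10): total = 2180.3
  δ (1, 4): total = 1161.3
  ε (3, 6): total = 1146.7
Minimum is at α with total 973.9 mi.

α, total 973.9 mi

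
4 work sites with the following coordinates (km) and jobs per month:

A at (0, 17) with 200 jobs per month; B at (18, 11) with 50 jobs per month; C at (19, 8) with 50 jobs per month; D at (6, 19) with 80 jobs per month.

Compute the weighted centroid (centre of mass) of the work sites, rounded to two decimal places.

The minimiser of Σwᵢ‖p−pᵢ‖² is the weighted centroid p* = (Σwᵢpᵢ)/(Σwᵢ).
Σwᵢ = 380.
Σwᵢxᵢ = 200·0 + 50·18 + 50·19 + 80·6 = 2330.
Σwᵢyᵢ = 200·17 + 50·11 + 50·8 + 80·19 = 5870.
x* = 2330/380 = 6.13, y* = 5870/380 = 15.45.

(6.13, 15.45)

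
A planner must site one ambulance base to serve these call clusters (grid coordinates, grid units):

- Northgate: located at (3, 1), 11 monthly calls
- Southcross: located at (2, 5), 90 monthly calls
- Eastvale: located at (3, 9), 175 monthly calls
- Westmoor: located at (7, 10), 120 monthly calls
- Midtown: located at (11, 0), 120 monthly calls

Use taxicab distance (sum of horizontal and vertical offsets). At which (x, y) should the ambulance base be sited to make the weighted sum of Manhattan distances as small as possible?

Manhattan distance separates: Σwᵢ(|x−xᵢ|+|y−yᵢ|) = Σwᵢ|x−xᵢ| + Σwᵢ|y−yᵢ|, so x and y are optimised independently as 1-D weighted medians.
Total weight W = 516; half = 258.
x-coordinate, sorted with cumulative weight:
  x=2 (Southcross, w=90) cum 90
  x=3 (Northgate, w=11) cum 101
  x=3 (Eastvale, w=175) cum 276  ← median
  x=7 (Westmoor, w=120) cum 396
  x=11 (Midtown, w=120) cum 516
⇒ x* = 3
y-coordinate, sorted with cumulative weight:
  y=0 (Midtown, w=120) cum 120
  y=1 (Northgate, w=11) cum 131
  y=5 (Southcross, w=90) cum 221
  y=9 (Eastvale, w=175) cum 396  ← median
  y=10 (Westmoor, w=120) cum 516
⇒ y* = 9

(3, 9)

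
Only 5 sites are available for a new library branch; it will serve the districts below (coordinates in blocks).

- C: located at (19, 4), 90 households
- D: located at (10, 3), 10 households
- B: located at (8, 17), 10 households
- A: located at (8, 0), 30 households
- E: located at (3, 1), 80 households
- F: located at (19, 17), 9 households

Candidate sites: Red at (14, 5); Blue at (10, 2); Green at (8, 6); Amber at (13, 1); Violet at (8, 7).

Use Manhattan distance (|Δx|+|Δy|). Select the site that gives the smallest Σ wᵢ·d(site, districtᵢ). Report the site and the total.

Total weighted distance at each candidate:
  Red (14, 5): total = 2463
  Blue (10, 2): total = 2146
  Green (8, 6): total = 2508
  Amber (13, 1): total = 2248
  Violet (8, 7): total = 2699
Minimum is at Blue with total 2146 blocks.

Blue, total 2146 blocks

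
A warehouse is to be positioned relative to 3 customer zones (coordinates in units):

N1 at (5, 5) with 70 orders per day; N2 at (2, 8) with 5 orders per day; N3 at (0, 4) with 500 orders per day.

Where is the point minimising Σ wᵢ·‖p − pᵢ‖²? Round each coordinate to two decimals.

(0.63, 4.16)

The minimiser of Σwᵢ‖p−pᵢ‖² is the weighted centroid p* = (Σwᵢpᵢ)/(Σwᵢ).
Σwᵢ = 575.
Σwᵢxᵢ = 70·5 + 5·2 + 500·0 = 360.
Σwᵢyᵢ = 70·5 + 5·8 + 500·4 = 2390.
x* = 360/575 = 0.63, y* = 2390/575 = 4.16.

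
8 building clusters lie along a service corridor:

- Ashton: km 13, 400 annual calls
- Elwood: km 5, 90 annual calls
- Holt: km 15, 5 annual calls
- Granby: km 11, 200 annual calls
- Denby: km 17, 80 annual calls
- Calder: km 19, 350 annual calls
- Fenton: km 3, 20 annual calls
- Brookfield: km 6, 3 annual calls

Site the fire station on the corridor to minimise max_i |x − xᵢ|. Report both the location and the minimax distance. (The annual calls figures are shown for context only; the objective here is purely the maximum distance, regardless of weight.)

The 1-center on a line is the midpoint of the two extreme points: leftmost at 3, rightmost at 19.
Optimal location = (3 + 19)/2 = 11; maximum distance = (19 − 3)/2 = 8.

location 11, max distance 8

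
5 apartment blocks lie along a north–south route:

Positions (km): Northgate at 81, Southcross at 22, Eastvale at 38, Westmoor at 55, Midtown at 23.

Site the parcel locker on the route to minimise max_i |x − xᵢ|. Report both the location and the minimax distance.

The 1-center on a line is the midpoint of the two extreme points: leftmost at 22, rightmost at 81.
Optimal location = (22 + 81)/2 = 51.5; maximum distance = (81 − 22)/2 = 29.5.

location 51.5, max distance 29.5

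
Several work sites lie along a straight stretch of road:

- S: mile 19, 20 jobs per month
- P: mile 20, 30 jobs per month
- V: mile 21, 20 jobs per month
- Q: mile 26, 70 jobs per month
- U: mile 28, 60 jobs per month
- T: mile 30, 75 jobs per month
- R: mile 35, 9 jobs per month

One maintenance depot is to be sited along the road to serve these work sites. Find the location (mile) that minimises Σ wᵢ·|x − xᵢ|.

For a sum of weighted absolute distances on a line, the optimum is the weighted median (not the mean). Total weight W = 284; half-weight = 142.
Sort by position and accumulate weight:
  mile 19 (S, w=20) → cum 20
  mile 20 (P, w=30) → cum 50
  mile 21 (V, w=20) → cum 70
  mile 26 (Q, w=70) → cum 140
  mile 28 (U, w=60) → cum 200  ≥ 142 → median here
  mile 30 (T, w=75) → cum 275
  mile 35 (R, w=9) → cum 284
Optimal location: mile 28.

x = 28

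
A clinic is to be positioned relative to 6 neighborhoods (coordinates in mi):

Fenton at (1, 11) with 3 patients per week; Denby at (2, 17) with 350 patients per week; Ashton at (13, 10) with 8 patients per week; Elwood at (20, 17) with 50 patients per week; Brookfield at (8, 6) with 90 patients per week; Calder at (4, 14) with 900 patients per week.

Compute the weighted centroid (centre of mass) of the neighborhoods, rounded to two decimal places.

The minimiser of Σwᵢ‖p−pᵢ‖² is the weighted centroid p* = (Σwᵢpᵢ)/(Σwᵢ).
Σwᵢ = 1401.
Σwᵢxᵢ = 3·1 + 350·2 + 8·13 + 50·20 + 90·8 + 900·4 = 6127.
Σwᵢyᵢ = 3·11 + 350·17 + 8·10 + 50·17 + 90·6 + 900·14 = 20053.
x* = 6127/1401 = 4.37, y* = 20053/1401 = 14.31.

(4.37, 14.31)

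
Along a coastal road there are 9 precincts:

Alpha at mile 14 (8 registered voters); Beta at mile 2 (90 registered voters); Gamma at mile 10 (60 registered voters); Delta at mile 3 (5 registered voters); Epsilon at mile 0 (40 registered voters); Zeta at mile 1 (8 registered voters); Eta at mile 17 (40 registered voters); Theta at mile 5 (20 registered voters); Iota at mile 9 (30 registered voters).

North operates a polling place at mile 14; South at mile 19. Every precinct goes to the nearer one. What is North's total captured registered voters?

261

The indifferent point is the midpoint (14+19)/2 = 16.5; precincts left of it (closer to North at 14) go to North, those right go to South.
  Epsilon at 0 (w=40) → North
  Zeta at 1 (w=8) → North
  Beta at 2 (w=90) → North
  Delta at 3 (w=5) → North
  Theta at 5 (w=20) → North
  Iota at 9 (w=30) → North
  Gamma at 10 (w=60) → North
  Alpha at 14 (w=8) → North
  Eta at 17 (w=40) → South
North captures 261; South captures 40.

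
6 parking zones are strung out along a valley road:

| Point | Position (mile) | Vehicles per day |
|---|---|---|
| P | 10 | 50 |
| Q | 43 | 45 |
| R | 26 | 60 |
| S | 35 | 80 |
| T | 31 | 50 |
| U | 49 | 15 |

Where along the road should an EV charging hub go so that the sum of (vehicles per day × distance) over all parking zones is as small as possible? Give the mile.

For a sum of weighted absolute distances on a line, the optimum is the weighted median (not the mean). Total weight W = 300; half-weight = 150.
Sort by position and accumulate weight:
  mile 10 (P, w=50) → cum 50
  mile 26 (R, w=60) → cum 110
  mile 31 (T, w=50) → cum 160  ≥ 150 → median here
  mile 35 (S, w=80) → cum 240
  mile 43 (Q, w=45) → cum 285
  mile 49 (U, w=15) → cum 300
Optimal location: mile 31.

x = 31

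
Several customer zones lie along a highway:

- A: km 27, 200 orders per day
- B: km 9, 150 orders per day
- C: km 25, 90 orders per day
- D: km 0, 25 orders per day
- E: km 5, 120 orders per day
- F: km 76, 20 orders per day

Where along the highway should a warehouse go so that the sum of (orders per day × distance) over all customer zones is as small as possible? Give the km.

For a sum of weighted absolute distances on a line, the optimum is the weighted median (not the mean). Total weight W = 605; half-weight = 302.5.
Sort by position and accumulate weight:
  km 0 (D, w=25) → cum 25
  km 5 (E, w=120) → cum 145
  km 9 (B, w=150) → cum 295
  km 25 (C, w=90) → cum 385  ≥ 302.5 → median here
  km 27 (A, w=200) → cum 585
  km 76 (F, w=20) → cum 605
Optimal location: km 25.

x = 25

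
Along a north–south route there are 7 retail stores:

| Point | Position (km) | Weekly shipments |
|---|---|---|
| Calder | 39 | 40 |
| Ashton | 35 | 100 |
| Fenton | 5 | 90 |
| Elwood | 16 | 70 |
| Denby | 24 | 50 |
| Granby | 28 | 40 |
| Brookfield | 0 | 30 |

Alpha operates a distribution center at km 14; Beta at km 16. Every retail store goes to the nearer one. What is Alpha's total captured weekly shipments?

120

The indifferent point is the midpoint (14+16)/2 = 15; retail stores left of it (closer to Alpha at 14) go to Alpha, those right go to Beta.
  Brookfield at 0 (w=30) → Alpha
  Fenton at 5 (w=90) → Alpha
  Elwood at 16 (w=70) → Beta
  Denby at 24 (w=50) → Beta
  Granby at 28 (w=40) → Beta
  Ashton at 35 (w=100) → Beta
  Calder at 39 (w=40) → Beta
Alpha captures 120; Beta captures 300.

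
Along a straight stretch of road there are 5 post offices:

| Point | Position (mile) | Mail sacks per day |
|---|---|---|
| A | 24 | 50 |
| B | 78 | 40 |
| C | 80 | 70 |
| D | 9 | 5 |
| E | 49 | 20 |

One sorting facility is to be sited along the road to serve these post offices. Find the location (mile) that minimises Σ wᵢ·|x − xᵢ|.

For a sum of weighted absolute distances on a line, the optimum is the weighted median (not the mean). Total weight W = 185; half-weight = 92.5.
Sort by position and accumulate weight:
  mile 9 (D, w=5) → cum 5
  mile 24 (A, w=50) → cum 55
  mile 49 (E, w=20) → cum 75
  mile 78 (B, w=40) → cum 115  ≥ 92.5 → median here
  mile 80 (C, w=70) → cum 185
Optimal location: mile 78.

x = 78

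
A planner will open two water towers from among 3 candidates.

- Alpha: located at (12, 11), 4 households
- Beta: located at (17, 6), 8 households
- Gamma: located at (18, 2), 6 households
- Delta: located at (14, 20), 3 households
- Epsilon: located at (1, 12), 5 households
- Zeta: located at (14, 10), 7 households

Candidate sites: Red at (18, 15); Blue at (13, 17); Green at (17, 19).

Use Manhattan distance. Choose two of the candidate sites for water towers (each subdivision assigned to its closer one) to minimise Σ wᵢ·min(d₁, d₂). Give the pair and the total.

{Red, Blue}, total 339

Evaluate every pair (each demand assigned to the nearer of the two):
  {Red, Blue}: total = 339
  {Red, Green}: total = 373
  {Blue, Green}: total = 393
Best pair: {Red, Blue} with total 339.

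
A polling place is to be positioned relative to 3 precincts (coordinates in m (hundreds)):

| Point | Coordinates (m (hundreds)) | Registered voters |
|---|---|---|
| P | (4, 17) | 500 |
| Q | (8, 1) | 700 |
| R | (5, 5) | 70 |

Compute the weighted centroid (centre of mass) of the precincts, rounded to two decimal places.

The minimiser of Σwᵢ‖p−pᵢ‖² is the weighted centroid p* = (Σwᵢpᵢ)/(Σwᵢ).
Σwᵢ = 1270.
Σwᵢxᵢ = 500·4 + 700·8 + 70·5 = 7950.
Σwᵢyᵢ = 500·17 + 700·1 + 70·5 = 9550.
x* = 7950/1270 = 6.26, y* = 9550/1270 = 7.52.

(6.26, 7.52)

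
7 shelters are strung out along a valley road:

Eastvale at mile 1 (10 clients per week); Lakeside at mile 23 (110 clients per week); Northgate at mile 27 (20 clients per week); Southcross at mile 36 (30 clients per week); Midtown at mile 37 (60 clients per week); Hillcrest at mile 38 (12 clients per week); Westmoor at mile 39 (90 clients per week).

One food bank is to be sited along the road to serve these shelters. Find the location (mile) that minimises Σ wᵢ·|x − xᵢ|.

For a sum of weighted absolute distances on a line, the optimum is the weighted median (not the mean). Total weight W = 332; half-weight = 166.
Sort by position and accumulate weight:
  mile 1 (Eastvale, w=10) → cum 10
  mile 23 (Lakeside, w=110) → cum 120
  mile 27 (Northgate, w=20) → cum 140
  mile 36 (Southcross, w=30) → cum 170  ≥ 166 → median here
  mile 37 (Midtown, w=60) → cum 230
  mile 38 (Hillcrest, w=12) → cum 242
  mile 39 (Westmoor, w=90) → cum 332
Optimal location: mile 36.

x = 36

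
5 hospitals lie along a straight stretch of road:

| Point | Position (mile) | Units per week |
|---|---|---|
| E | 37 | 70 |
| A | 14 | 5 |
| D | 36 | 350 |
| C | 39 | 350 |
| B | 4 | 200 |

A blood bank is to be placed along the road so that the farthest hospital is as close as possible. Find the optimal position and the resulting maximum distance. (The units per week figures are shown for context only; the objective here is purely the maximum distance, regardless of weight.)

The 1-center on a line is the midpoint of the two extreme points: leftmost at 4, rightmost at 39.
Optimal location = (4 + 39)/2 = 21.5; maximum distance = (39 − 4)/2 = 17.5.

location 21.5, max distance 17.5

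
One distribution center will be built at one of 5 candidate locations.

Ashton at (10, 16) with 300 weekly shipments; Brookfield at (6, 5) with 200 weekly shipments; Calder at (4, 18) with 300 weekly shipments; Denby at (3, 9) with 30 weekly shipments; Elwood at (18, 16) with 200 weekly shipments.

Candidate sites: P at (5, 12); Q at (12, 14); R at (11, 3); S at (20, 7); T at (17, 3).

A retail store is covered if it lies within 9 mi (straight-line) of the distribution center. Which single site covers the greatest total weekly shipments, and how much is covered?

P, covering 830

Coverage radius r = 9 mi; a point is covered iff (Δx)²+(Δy)² ≤ 9² = 81.
  P (5, 12): covers {Ashton, Brookfield, Calder, Denby} → 830
  Q (12, 14): covers {Ashton, Calder, Elwood} → 800
  R (11, 3): covers {Brookfield} → 200
  S (20, 7): covers {none} → 0
  T (17, 3): covers {none} → 0
Maximum coverage at P: 830 weekly shipments.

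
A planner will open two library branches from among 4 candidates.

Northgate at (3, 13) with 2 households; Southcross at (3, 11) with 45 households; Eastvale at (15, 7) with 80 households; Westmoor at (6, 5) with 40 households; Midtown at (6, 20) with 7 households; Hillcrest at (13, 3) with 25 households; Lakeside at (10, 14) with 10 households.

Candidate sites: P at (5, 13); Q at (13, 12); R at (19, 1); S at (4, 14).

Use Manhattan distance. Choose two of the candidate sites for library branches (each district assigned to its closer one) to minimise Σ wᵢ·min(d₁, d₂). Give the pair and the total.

{P, Q}, total 1435

Evaluate every pair (each demand assigned to the nearer of the two):
  {P, Q}: total = 1435
  {Q, S}: total = 1515
  {P, R}: total = 1660
  {R, S}: total = 1740
  {Q, R}: total = 1992
  {P, S}: total = 2390
Best pair: {P, Q} with total 1435.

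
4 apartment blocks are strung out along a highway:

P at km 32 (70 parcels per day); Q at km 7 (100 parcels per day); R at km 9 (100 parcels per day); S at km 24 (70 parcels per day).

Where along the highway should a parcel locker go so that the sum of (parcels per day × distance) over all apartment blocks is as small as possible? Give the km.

x = 9

For a sum of weighted absolute distances on a line, the optimum is the weighted median (not the mean). Total weight W = 340; half-weight = 170.
Sort by position and accumulate weight:
  km 7 (Q, w=100) → cum 100
  km 9 (R, w=100) → cum 200  ≥ 170 → median here
  km 24 (S, w=70) → cum 270
  km 32 (P, w=70) → cum 340
Optimal location: km 9.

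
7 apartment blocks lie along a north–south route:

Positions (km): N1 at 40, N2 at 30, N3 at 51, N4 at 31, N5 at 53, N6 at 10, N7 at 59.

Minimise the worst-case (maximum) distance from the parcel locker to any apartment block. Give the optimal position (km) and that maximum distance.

location 34.5, max distance 24.5

The 1-center on a line is the midpoint of the two extreme points: leftmost at 10, rightmost at 59.
Optimal location = (10 + 59)/2 = 34.5; maximum distance = (59 − 10)/2 = 24.5.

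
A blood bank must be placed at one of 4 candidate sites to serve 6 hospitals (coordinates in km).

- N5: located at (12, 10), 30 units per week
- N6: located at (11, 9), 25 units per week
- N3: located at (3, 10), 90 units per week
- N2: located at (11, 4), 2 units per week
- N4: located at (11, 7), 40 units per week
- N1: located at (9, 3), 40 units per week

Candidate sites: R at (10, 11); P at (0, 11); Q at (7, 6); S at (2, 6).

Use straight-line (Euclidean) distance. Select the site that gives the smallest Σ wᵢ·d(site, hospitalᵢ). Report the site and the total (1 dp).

Total weighted distance at each candidate:
  R (10, 11): total = 1260.9
  P (0, 11): total = 1901.3
  Q (7, 6): total = 1144.3
  S (2, 6): total = 1616.6
Minimum is at Q with total 1144.3 km.

Q, total 1144.3 km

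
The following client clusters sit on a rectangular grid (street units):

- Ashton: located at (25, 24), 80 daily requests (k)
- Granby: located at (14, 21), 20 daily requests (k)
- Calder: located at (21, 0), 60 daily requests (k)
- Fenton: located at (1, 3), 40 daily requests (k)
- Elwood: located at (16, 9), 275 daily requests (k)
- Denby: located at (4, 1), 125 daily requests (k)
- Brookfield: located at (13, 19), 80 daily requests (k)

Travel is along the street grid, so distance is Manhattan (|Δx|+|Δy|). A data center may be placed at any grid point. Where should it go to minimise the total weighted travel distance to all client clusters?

(16, 9)

Manhattan distance separates: Σwᵢ(|x−xᵢ|+|y−yᵢ|) = Σwᵢ|x−xᵢ| + Σwᵢ|y−yᵢ|, so x and y are optimised independently as 1-D weighted medians.
Total weight W = 680; half = 340.
x-coordinate, sorted with cumulative weight:
  x=1 (Fenton, w=40) cum 40
  x=4 (Denby, w=125) cum 165
  x=13 (Brookfield, w=80) cum 245
  x=14 (Granby, w=20) cum 265
  x=16 (Elwood, w=275) cum 540  ← median
  x=21 (Calder, w=60) cum 600
  x=25 (Ashton, w=80) cum 680
⇒ x* = 16
y-coordinate, sorted with cumulative weight:
  y=0 (Calder, w=60) cum 60
  y=1 (Denby, w=125) cum 185
  y=3 (Fenton, w=40) cum 225
  y=9 (Elwood, w=275) cum 500  ← median
  y=19 (Brookfield, w=80) cum 580
  y=21 (Granby, w=20) cum 600
  y=24 (Ashton, w=80) cum 680
⇒ y* = 9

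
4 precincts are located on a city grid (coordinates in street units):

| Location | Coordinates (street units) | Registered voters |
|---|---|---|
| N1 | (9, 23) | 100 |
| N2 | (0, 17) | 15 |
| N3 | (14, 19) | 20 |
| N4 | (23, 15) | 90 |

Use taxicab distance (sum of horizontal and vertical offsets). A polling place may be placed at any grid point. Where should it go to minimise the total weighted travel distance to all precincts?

(9, 19)

Manhattan distance separates: Σwᵢ(|x−xᵢ|+|y−yᵢ|) = Σwᵢ|x−xᵢ| + Σwᵢ|y−yᵢ|, so x and y are optimised independently as 1-D weighted medians.
Total weight W = 225; half = 112.5.
x-coordinate, sorted with cumulative weight:
  x=0 (N2, w=15) cum 15
  x=9 (N1, w=100) cum 115  ← median
  x=14 (N3, w=20) cum 135
  x=23 (N4, w=90) cum 225
⇒ x* = 9
y-coordinate, sorted with cumulative weight:
  y=15 (N4, w=90) cum 90
  y=17 (N2, w=15) cum 105
  y=19 (N3, w=20) cum 125  ← median
  y=23 (N1, w=100) cum 225
⇒ y* = 19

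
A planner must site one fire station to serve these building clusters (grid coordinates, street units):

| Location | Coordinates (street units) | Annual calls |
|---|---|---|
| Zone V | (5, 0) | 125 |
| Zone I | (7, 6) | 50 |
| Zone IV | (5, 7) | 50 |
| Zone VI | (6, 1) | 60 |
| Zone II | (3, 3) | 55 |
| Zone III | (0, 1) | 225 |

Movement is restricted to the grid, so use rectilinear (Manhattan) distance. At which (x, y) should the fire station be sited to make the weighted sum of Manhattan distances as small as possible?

(5, 1)

Manhattan distance separates: Σwᵢ(|x−xᵢ|+|y−yᵢ|) = Σwᵢ|x−xᵢ| + Σwᵢ|y−yᵢ|, so x and y are optimised independently as 1-D weighted medians.
Total weight W = 565; half = 282.5.
x-coordinate, sorted with cumulative weight:
  x=0 (Zone III, w=225) cum 225
  x=3 (Zone II, w=55) cum 280
  x=5 (Zone V, w=125) cum 405  ← median
  x=5 (Zone IV, w=50) cum 455
  x=6 (Zone VI, w=60) cum 515
  x=7 (Zone I, w=50) cum 565
⇒ x* = 5
y-coordinate, sorted with cumulative weight:
  y=0 (Zone V, w=125) cum 125
  y=1 (Zone VI, w=60) cum 185
  y=1 (Zone III, w=225) cum 410  ← median
  y=3 (Zone II, w=55) cum 465
  y=6 (Zone I, w=50) cum 515
  y=7 (Zone IV, w=50) cum 565
⇒ y* = 1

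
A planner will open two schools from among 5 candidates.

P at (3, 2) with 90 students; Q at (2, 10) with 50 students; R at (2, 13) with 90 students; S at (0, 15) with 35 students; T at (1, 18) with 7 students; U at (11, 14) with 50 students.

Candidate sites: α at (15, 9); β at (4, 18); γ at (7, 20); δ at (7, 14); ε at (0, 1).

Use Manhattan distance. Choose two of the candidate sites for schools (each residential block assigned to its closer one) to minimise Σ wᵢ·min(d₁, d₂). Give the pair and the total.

Evaluate every pair (each demand assigned to the nearer of the two):
  {δ, ε}: total = 1900
  {β, ε}: total = 2306
  {β, δ}: total = 2896
  {γ, δ}: total = 2966
  {γ, ε}: total = 2966
  {α, δ}: total = 2980
  {α, ε}: total = 3236
  {α, β}: total = 3376
  {β, γ}: total = 3426
  {α, γ}: total = 4416
Best pair: {δ, ε} with total 1900.

{δ, ε}, total 1900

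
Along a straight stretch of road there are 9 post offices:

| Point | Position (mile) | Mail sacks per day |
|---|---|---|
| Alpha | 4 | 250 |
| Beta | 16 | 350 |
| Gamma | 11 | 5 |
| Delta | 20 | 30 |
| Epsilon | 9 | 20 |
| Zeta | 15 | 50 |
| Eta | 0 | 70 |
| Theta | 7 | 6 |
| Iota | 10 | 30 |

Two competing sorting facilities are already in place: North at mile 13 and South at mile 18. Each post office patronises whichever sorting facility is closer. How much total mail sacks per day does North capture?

431

The indifferent point is the midpoint (13+18)/2 = 15.5; post offices left of it (closer to North at 13) go to North, those right go to South.
  Eta at 0 (w=70) → North
  Alpha at 4 (w=250) → North
  Theta at 7 (w=6) → North
  Epsilon at 9 (w=20) → North
  Iota at 10 (w=30) → North
  Gamma at 11 (w=5) → North
  Zeta at 15 (w=50) → North
  Beta at 16 (w=350) → South
  Delta at 20 (w=30) → South
North captures 431; South captures 380.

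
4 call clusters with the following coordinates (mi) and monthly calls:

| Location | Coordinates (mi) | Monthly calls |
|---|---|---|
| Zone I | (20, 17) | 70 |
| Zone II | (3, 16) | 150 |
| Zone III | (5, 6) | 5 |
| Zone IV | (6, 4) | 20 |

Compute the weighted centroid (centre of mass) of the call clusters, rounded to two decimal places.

The minimiser of Σwᵢ‖p−pᵢ‖² is the weighted centroid p* = (Σwᵢpᵢ)/(Σwᵢ).
Σwᵢ = 245.
Σwᵢxᵢ = 70·20 + 150·3 + 5·5 + 20·6 = 1995.
Σwᵢyᵢ = 70·17 + 150·16 + 5·6 + 20·4 = 3700.
x* = 1995/245 = 8.14, y* = 3700/245 = 15.10.

(8.14, 15.10)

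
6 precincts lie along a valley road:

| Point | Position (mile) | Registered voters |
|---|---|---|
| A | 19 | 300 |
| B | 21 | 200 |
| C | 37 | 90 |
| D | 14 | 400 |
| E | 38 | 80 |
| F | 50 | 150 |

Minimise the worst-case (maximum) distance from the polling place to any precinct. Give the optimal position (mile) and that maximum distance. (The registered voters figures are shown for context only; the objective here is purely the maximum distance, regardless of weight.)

location 32, max distance 18

The 1-center on a line is the midpoint of the two extreme points: leftmost at 14, rightmost at 50.
Optimal location = (14 + 50)/2 = 32; maximum distance = (50 − 14)/2 = 18.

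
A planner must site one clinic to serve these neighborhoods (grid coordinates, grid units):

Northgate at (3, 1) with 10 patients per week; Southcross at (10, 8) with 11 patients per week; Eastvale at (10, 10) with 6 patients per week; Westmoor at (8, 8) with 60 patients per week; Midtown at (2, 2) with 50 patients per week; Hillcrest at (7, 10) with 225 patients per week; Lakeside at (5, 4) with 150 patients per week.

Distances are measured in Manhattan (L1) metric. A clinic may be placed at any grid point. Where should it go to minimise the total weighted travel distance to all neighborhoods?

(7, 8)

Manhattan distance separates: Σwᵢ(|x−xᵢ|+|y−yᵢ|) = Σwᵢ|x−xᵢ| + Σwᵢ|y−yᵢ|, so x and y are optimised independently as 1-D weighted medians.
Total weight W = 512; half = 256.
x-coordinate, sorted with cumulative weight:
  x=2 (Midtown, w=50) cum 50
  x=3 (Northgate, w=10) cum 60
  x=5 (Lakeside, w=150) cum 210
  x=7 (Hillcrest, w=225) cum 435  ← median
  x=8 (Westmoor, w=60) cum 495
  x=10 (Southcross, w=11) cum 506
  x=10 (Eastvale, w=6) cum 512
⇒ x* = 7
y-coordinate, sorted with cumulative weight:
  y=1 (Northgate, w=10) cum 10
  y=2 (Midtown, w=50) cum 60
  y=4 (Lakeside, w=150) cum 210
  y=8 (Southcross, w=11) cum 221
  y=8 (Westmoor, w=60) cum 281  ← median
  y=10 (Eastvale, w=6) cum 287
  y=10 (Hillcrest, w=225) cum 512
⇒ y* = 8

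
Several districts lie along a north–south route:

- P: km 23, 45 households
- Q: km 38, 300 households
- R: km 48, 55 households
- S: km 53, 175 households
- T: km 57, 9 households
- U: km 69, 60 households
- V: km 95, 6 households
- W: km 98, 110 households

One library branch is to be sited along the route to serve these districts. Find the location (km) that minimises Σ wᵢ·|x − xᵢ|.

x = 48

For a sum of weighted absolute distances on a line, the optimum is the weighted median (not the mean). Total weight W = 760; half-weight = 380.
Sort by position and accumulate weight:
  km 23 (P, w=45) → cum 45
  km 38 (Q, w=300) → cum 345
  km 48 (R, w=55) → cum 400  ≥ 380 → median here
  km 53 (S, w=175) → cum 575
  km 57 (T, w=9) → cum 584
  km 69 (U, w=60) → cum 644
  km 95 (V, w=6) → cum 650
  km 98 (W, w=110) → cum 760
Optimal location: km 48.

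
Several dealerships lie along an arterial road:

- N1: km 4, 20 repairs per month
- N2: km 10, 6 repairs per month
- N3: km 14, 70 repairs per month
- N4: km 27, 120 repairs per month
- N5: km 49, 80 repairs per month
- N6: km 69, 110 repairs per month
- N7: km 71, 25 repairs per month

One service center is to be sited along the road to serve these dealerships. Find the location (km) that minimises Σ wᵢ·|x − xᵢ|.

For a sum of weighted absolute distances on a line, the optimum is the weighted median (not the mean). Total weight W = 431; half-weight = 215.5.
Sort by position and accumulate weight:
  km 4 (N1, w=20) → cum 20
  km 10 (N2, w=6) → cum 26
  km 14 (N3, w=70) → cum 96
  km 27 (N4, w=120) → cum 216  ≥ 215.5 → median here
  km 49 (N5, w=80) → cum 296
  km 69 (N6, w=110) → cum 406
  km 71 (N7, w=25) → cum 431
Optimal location: km 27.

x = 27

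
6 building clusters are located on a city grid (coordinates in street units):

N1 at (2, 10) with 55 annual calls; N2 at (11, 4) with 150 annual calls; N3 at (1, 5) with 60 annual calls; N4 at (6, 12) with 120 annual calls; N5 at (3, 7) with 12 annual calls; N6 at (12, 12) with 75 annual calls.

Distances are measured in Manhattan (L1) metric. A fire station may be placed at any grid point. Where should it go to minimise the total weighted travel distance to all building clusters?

Manhattan distance separates: Σwᵢ(|x−xᵢ|+|y−yᵢ|) = Σwᵢ|x−xᵢ| + Σwᵢ|y−yᵢ|, so x and y are optimised independently as 1-D weighted medians.
Total weight W = 472; half = 236.
x-coordinate, sorted with cumulative weight:
  x=1 (N3, w=60) cum 60
  x=2 (N1, w=55) cum 115
  x=3 (N5, w=12) cum 127
  x=6 (N4, w=120) cum 247  ← median
  x=11 (N2, w=150) cum 397
  x=12 (N6, w=75) cum 472
⇒ x* = 6
y-coordinate, sorted with cumulative weight:
  y=4 (N2, w=150) cum 150
  y=5 (N3, w=60) cum 210
  y=7 (N5, w=12) cum 222
  y=10 (N1, w=55) cum 277  ← median
  y=12 (N4, w=120) cum 397
  y=12 (N6, w=75) cum 472
⇒ y* = 10

(6, 10)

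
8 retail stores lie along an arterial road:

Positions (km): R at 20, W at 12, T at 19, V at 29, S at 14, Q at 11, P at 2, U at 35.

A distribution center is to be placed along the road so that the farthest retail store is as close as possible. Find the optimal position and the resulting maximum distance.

location 18.5, max distance 16.5

The 1-center on a line is the midpoint of the two extreme points: leftmost at 2, rightmost at 35.
Optimal location = (2 + 35)/2 = 18.5; maximum distance = (35 − 2)/2 = 16.5.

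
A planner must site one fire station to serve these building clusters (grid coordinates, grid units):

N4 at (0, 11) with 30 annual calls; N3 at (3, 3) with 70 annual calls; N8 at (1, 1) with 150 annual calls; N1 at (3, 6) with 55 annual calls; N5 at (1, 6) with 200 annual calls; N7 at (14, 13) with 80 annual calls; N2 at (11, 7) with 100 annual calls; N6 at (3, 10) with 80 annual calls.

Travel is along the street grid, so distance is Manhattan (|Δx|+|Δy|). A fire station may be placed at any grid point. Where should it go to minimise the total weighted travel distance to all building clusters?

Manhattan distance separates: Σwᵢ(|x−xᵢ|+|y−yᵢ|) = Σwᵢ|x−xᵢ| + Σwᵢ|y−yᵢ|, so x and y are optimised independently as 1-D weighted medians.
Total weight W = 765; half = 382.5.
x-coordinate, sorted with cumulative weight:
  x=0 (N4, w=30) cum 30
  x=1 (N8, w=150) cum 180
  x=1 (N5, w=200) cum 380
  x=3 (N3, w=70) cum 450  ← median
  x=3 (N1, w=55) cum 505
  x=3 (N6, w=80) cum 585
  x=11 (N2, w=100) cum 685
  x=14 (N7, w=80) cum 765
⇒ x* = 3
y-coordinate, sorted with cumulative weight:
  y=1 (N8, w=150) cum 150
  y=3 (N3, w=70) cum 220
  y=6 (N1, w=55) cum 275
  y=6 (N5, w=200) cum 475  ← median
  y=7 (N2, w=100) cum 575
  y=10 (N6, w=80) cum 655
  y=11 (N4, w=30) cum 685
  y=13 (N7, w=80) cum 765
⇒ y* = 6

(3, 6)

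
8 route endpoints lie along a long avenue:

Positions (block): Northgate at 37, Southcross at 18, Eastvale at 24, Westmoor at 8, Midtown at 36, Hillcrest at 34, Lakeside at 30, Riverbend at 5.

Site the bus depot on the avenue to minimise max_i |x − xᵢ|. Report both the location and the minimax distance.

The 1-center on a line is the midpoint of the two extreme points: leftmost at 5, rightmost at 37.
Optimal location = (5 + 37)/2 = 21; maximum distance = (37 − 5)/2 = 16.

location 21, max distance 16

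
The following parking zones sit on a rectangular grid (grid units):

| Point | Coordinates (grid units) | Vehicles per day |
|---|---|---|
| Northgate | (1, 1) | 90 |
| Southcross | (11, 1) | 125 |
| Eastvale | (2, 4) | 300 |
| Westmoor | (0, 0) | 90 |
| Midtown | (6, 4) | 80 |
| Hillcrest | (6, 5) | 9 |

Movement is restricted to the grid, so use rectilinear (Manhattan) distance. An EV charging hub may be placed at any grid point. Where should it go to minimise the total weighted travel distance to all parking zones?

Manhattan distance separates: Σwᵢ(|x−xᵢ|+|y−yᵢ|) = Σwᵢ|x−xᵢ| + Σwᵢ|y−yᵢ|, so x and y are optimised independently as 1-D weighted medians.
Total weight W = 694; half = 347.
x-coordinate, sorted with cumulative weight:
  x=0 (Westmoor, w=90) cum 90
  x=1 (Northgate, w=90) cum 180
  x=2 (Eastvale, w=300) cum 480  ← median
  x=6 (Midtown, w=80) cum 560
  x=6 (Hillcrest, w=9) cum 569
  x=11 (Southcross, w=125) cum 694
⇒ x* = 2
y-coordinate, sorted with cumulative weight:
  y=0 (Westmoor, w=90) cum 90
  y=1 (Northgate, w=90) cum 180
  y=1 (Southcross, w=125) cum 305
  y=4 (Eastvale, w=300) cum 605  ← median
  y=4 (Midtown, w=80) cum 685
  y=5 (Hillcrest, w=9) cum 694
⇒ y* = 4

(2, 4)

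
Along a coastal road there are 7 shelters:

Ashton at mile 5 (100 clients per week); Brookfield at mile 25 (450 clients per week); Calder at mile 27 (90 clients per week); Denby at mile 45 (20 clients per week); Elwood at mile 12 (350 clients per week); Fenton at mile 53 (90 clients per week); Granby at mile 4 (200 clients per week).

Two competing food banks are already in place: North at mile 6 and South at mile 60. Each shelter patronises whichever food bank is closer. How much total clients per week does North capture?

The indifferent point is the midpoint (6+60)/2 = 33; shelters left of it (closer to North at 6) go to North, those right go to South.
  Granby at 4 (w=200) → North
  Ashton at 5 (w=100) → North
  Elwood at 12 (w=350) → North
  Brookfield at 25 (w=450) → North
  Calder at 27 (w=90) → North
  Denby at 45 (w=20) → South
  Fenton at 53 (w=90) → South
North captures 1190; South captures 110.

1190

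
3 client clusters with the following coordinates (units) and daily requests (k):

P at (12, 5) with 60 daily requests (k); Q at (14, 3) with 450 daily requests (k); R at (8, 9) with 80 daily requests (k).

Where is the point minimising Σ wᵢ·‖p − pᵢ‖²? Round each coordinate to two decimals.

The minimiser of Σwᵢ‖p−pᵢ‖² is the weighted centroid p* = (Σwᵢpᵢ)/(Σwᵢ).
Σwᵢ = 590.
Σwᵢxᵢ = 60·12 + 450·14 + 80·8 = 7660.
Σwᵢyᵢ = 60·5 + 450·3 + 80·9 = 2370.
x* = 7660/590 = 12.98, y* = 2370/590 = 4.02.

(12.98, 4.02)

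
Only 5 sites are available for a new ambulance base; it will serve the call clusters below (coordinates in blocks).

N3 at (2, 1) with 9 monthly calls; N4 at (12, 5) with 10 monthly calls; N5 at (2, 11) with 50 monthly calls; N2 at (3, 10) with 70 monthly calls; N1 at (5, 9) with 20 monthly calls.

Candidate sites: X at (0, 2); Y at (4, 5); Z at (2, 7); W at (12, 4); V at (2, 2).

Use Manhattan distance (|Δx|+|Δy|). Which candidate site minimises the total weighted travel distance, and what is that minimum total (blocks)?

Total weighted distance at each candidate:
  X (0, 2): total = 1737
  Y (4, 5): total = 1054
  Z (2, 7): total = 754
  W (12, 4): total = 2267
  V (2, 2): total = 1419
Minimum is at Z with total 754 blocks.

Z, total 754 blocks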